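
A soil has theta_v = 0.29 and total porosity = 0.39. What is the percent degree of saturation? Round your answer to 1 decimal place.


Step 1: S = 100 * theta_v / n
Step 2: S = 100 * 0.29 / 0.39
Step 3: S = 74.4%

74.4


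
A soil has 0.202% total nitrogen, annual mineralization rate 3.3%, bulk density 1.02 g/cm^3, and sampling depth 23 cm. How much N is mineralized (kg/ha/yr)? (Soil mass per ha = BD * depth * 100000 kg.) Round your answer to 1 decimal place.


Step 1: Soil mass per ha = BD * depth * 100000 = 1.02 * 23 * 100000 = 2346000 kg
Step 2: Total N pool = soil mass * N%/100 = 2346000 * 0.202/100 = 4738.92 kg/ha
Step 3: N mineralized = N pool * rate%/100 = 4738.92 * 3.3/100 = 156.4 kg/ha/yr

156.4


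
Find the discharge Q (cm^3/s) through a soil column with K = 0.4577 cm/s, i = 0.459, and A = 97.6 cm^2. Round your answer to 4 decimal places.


Step 1: Apply Darcy's law: Q = K * i * A
Step 2: Q = 0.4577 * 0.459 * 97.6
Step 3: Q = 20.5042 cm^3/s

20.5042


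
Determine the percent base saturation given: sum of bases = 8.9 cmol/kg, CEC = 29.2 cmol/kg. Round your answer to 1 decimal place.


Step 1: BS = 100 * (sum of bases) / CEC
Step 2: BS = 100 * 8.9 / 29.2
Step 3: BS = 30.5%

30.5


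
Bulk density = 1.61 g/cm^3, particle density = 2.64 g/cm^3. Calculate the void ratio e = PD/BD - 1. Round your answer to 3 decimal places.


Step 1: e = PD / BD - 1
Step 2: e = 2.64 / 1.61 - 1
Step 3: e = 1.63975 - 1
Step 4: e = 0.64

0.64


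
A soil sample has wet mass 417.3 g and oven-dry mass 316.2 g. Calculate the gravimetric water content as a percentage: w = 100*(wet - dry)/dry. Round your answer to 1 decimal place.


Step 1: Water mass = wet - dry = 417.3 - 316.2 = 101.1 g
Step 2: w = 100 * water mass / dry mass
Step 3: w = 100 * 101.1 / 316.2 = 32.0%

32.0


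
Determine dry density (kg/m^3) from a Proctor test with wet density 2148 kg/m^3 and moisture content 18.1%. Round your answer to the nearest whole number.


Step 1: Dry density = wet density / (1 + w/100)
Step 2: Dry density = 2148 / (1 + 18.1/100)
Step 3: Dry density = 2148 / 1.181
Step 4: Dry density = 1819 kg/m^3

1819


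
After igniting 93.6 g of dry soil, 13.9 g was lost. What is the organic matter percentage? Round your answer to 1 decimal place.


Step 1: OM% = 100 * LOI / sample mass
Step 2: OM = 100 * 13.9 / 93.6
Step 3: OM = 14.9%

14.9


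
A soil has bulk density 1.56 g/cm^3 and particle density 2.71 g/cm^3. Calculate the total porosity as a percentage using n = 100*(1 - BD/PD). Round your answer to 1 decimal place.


Step 1: Formula: n = 100 * (1 - BD / PD)
Step 2: n = 100 * (1 - 1.56 / 2.71)
Step 3: n = 100 * (1 - 0.57565)
Step 4: n = 42.4%

42.4


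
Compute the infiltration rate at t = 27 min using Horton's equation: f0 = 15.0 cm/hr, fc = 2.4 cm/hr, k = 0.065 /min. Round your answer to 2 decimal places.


Step 1: f = fc + (f0 - fc) * exp(-k * t)
Step 2: exp(-0.065 * 27) = 0.172907
Step 3: f = 2.4 + (15.0 - 2.4) * 0.172907
Step 4: f = 2.4 + 12.6 * 0.172907
Step 5: f = 4.58 cm/hr

4.58


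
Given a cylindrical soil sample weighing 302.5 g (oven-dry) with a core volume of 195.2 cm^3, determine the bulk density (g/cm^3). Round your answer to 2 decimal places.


Step 1: Identify the formula: BD = dry mass / volume
Step 2: Substitute values: BD = 302.5 / 195.2
Step 3: BD = 1.55 g/cm^3

1.55


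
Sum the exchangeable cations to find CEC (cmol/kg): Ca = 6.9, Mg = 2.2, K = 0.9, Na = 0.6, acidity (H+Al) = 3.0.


Step 1: CEC = Ca + Mg + K + Na + (H+Al)
Step 2: CEC = 6.9 + 2.2 + 0.9 + 0.6 + 3.0
Step 3: CEC = 13.6 cmol/kg

13.6


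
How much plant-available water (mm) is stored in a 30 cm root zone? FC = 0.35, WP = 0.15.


Step 1: Available water = (FC - WP) * depth * 10
Step 2: AW = (0.35 - 0.15) * 30 * 10
Step 3: AW = 0.2 * 30 * 10
Step 4: AW = 60.0 mm

60.0


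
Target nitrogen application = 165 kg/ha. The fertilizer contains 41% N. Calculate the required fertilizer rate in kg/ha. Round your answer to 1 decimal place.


Step 1: Fertilizer rate = target N / (N content / 100)
Step 2: Rate = 165 / (41 / 100)
Step 3: Rate = 165 / 0.41
Step 4: Rate = 402.4 kg/ha

402.4


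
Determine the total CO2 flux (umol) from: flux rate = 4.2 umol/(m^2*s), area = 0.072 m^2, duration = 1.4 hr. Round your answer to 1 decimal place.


Step 1: Convert time to seconds: 1.4 hr * 3600 = 5040.0 s
Step 2: Total = flux * area * time_s
Step 3: Total = 4.2 * 0.072 * 5040.0
Step 4: Total = 1524.1 umol

1524.1


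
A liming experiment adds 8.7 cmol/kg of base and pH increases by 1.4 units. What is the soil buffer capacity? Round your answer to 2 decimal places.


Step 1: BC = change in base / change in pH
Step 2: BC = 8.7 / 1.4
Step 3: BC = 6.21 cmol/(kg*pH unit)

6.21


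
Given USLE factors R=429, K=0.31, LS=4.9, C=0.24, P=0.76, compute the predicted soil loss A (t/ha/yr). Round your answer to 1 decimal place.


Step 1: A = R * K * LS * C * P
Step 2: R * K = 429 * 0.31 = 132.99
Step 3: (R*K) * LS = 132.99 * 4.9 = 651.651
Step 4: * C * P = 651.651 * 0.24 * 0.76 = 118.9
Step 5: A = 118.9 t/(ha*yr)

118.9


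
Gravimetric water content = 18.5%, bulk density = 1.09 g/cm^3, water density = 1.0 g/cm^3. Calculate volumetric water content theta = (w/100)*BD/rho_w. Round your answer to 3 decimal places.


Step 1: theta = (w / 100) * BD / rho_w
Step 2: theta = (18.5 / 100) * 1.09 / 1.0
Step 3: theta = 0.185 * 1.09
Step 4: theta = 0.202

0.202


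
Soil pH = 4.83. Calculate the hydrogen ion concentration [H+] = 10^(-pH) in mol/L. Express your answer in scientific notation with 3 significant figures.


Step 1: [H+] = 10^(-pH)
Step 2: [H+] = 10^(-4.83)
Step 3: [H+] = 1.48e-05 mol/L

1.48e-05


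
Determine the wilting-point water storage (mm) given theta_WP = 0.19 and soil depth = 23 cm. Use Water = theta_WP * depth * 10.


Step 1: Water (mm) = theta_WP * depth * 10
Step 2: Water = 0.19 * 23 * 10
Step 3: Water = 43.7 mm

43.7


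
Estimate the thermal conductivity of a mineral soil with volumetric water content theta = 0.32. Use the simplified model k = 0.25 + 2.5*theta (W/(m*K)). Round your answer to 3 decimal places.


Step 1: k = 0.25 + 2.5 * theta
Step 2: k = 0.25 + 2.5 * 0.32
Step 3: k = 0.25 + 0.8
Step 4: k = 1.05 W/(m*K)

1.05


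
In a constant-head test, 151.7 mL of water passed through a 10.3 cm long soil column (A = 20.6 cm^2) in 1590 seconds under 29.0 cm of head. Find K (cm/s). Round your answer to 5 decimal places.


Step 1: K = Q * L / (A * t * h)
Step 2: Numerator = 151.7 * 10.3 = 1562.51
Step 3: Denominator = 20.6 * 1590 * 29.0 = 949866.0
Step 4: K = 1562.51 / 949866.0 = 0.00164 cm/s

0.00164


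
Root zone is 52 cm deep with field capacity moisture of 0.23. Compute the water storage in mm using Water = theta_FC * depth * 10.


Step 1: Water (mm) = theta_FC * depth (cm) * 10
Step 2: Water = 0.23 * 52 * 10
Step 3: Water = 119.6 mm

119.6


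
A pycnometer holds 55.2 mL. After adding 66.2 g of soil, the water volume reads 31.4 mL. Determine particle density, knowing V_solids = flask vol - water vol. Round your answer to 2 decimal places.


Step 1: Volume of solids = flask volume - water volume with soil
Step 2: V_solids = 55.2 - 31.4 = 23.8 mL
Step 3: Particle density = mass / V_solids = 66.2 / 23.8 = 2.78 g/cm^3

2.78


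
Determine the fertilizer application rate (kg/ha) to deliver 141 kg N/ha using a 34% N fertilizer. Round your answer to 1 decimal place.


Step 1: Fertilizer rate = target N / (N content / 100)
Step 2: Rate = 141 / (34 / 100)
Step 3: Rate = 141 / 0.34
Step 4: Rate = 414.7 kg/ha

414.7


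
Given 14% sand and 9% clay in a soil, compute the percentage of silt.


Step 1: sand + silt + clay = 100%
Step 2: silt = 100 - sand - clay
Step 3: silt = 100 - 14 - 9
Step 4: silt = 77%

77


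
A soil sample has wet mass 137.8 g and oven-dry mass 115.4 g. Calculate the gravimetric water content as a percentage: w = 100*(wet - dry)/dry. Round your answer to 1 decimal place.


Step 1: Water mass = wet - dry = 137.8 - 115.4 = 22.4 g
Step 2: w = 100 * water mass / dry mass
Step 3: w = 100 * 22.4 / 115.4 = 19.4%

19.4


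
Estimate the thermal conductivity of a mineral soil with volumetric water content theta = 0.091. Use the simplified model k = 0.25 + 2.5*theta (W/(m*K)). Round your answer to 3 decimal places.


Step 1: k = 0.25 + 2.5 * theta
Step 2: k = 0.25 + 2.5 * 0.091
Step 3: k = 0.25 + 0.228
Step 4: k = 0.478 W/(m*K)

0.478


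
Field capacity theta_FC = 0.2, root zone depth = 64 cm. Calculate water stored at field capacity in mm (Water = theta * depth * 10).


Step 1: Water (mm) = theta_FC * depth (cm) * 10
Step 2: Water = 0.2 * 64 * 10
Step 3: Water = 128.0 mm

128.0


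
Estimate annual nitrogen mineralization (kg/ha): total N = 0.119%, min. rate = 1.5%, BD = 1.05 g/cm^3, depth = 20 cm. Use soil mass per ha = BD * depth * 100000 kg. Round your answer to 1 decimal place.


Step 1: Soil mass per ha = BD * depth * 100000 = 1.05 * 20 * 100000 = 2100000 kg
Step 2: Total N pool = soil mass * N%/100 = 2100000 * 0.119/100 = 2499.0 kg/ha
Step 3: N mineralized = N pool * rate%/100 = 2499.0 * 1.5/100 = 37.5 kg/ha/yr

37.5


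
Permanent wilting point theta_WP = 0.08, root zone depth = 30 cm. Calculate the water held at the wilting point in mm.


Step 1: Water (mm) = theta_WP * depth * 10
Step 2: Water = 0.08 * 30 * 10
Step 3: Water = 24.0 mm

24.0


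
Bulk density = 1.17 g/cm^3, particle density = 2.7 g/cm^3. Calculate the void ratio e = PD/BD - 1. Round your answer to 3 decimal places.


Step 1: e = PD / BD - 1
Step 2: e = 2.7 / 1.17 - 1
Step 3: e = 2.30769 - 1
Step 4: e = 1.308

1.308


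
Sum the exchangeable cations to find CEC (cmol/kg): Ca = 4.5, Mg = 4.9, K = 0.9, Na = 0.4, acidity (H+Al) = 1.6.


Step 1: CEC = Ca + Mg + K + Na + (H+Al)
Step 2: CEC = 4.5 + 4.9 + 0.9 + 0.4 + 1.6
Step 3: CEC = 12.3 cmol/kg

12.3


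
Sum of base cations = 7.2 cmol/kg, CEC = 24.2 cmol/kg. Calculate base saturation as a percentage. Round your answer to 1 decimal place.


Step 1: BS = 100 * (sum of bases) / CEC
Step 2: BS = 100 * 7.2 / 24.2
Step 3: BS = 29.8%

29.8


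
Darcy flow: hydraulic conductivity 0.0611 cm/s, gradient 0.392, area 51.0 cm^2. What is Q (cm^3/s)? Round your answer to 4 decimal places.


Step 1: Apply Darcy's law: Q = K * i * A
Step 2: Q = 0.0611 * 0.392 * 51.0
Step 3: Q = 1.2215 cm^3/s

1.2215


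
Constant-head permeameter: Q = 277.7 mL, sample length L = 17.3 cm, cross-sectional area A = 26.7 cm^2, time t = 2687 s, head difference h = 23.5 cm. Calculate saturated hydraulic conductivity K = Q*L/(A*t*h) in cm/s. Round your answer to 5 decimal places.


Step 1: K = Q * L / (A * t * h)
Step 2: Numerator = 277.7 * 17.3 = 4804.21
Step 3: Denominator = 26.7 * 2687 * 23.5 = 1685958.15
Step 4: K = 4804.21 / 1685958.15 = 0.00285 cm/s

0.00285


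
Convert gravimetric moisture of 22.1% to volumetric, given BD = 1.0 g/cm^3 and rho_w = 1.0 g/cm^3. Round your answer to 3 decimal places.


Step 1: theta = (w / 100) * BD / rho_w
Step 2: theta = (22.1 / 100) * 1.0 / 1.0
Step 3: theta = 0.221 * 1.0
Step 4: theta = 0.221

0.221


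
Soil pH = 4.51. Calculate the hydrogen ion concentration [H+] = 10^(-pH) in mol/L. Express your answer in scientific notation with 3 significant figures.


Step 1: [H+] = 10^(-pH)
Step 2: [H+] = 10^(-4.51)
Step 3: [H+] = 3.09e-05 mol/L

3.09e-05


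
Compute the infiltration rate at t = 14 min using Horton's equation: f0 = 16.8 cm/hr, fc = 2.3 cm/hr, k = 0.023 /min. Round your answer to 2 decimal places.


Step 1: f = fc + (f0 - fc) * exp(-k * t)
Step 2: exp(-0.023 * 14) = 0.724698
Step 3: f = 2.3 + (16.8 - 2.3) * 0.724698
Step 4: f = 2.3 + 14.5 * 0.724698
Step 5: f = 12.81 cm/hr

12.81


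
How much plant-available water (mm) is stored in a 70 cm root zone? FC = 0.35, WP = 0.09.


Step 1: Available water = (FC - WP) * depth * 10
Step 2: AW = (0.35 - 0.09) * 70 * 10
Step 3: AW = 0.26 * 70 * 10
Step 4: AW = 182.0 mm

182.0


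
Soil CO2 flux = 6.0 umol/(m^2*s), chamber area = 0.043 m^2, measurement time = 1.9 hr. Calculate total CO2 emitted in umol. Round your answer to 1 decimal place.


Step 1: Convert time to seconds: 1.9 hr * 3600 = 6840.0 s
Step 2: Total = flux * area * time_s
Step 3: Total = 6.0 * 0.043 * 6840.0
Step 4: Total = 1764.7 umol

1764.7


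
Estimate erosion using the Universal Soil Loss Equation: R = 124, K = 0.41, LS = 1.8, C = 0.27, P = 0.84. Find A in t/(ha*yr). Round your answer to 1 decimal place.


Step 1: A = R * K * LS * C * P
Step 2: R * K = 124 * 0.41 = 50.84
Step 3: (R*K) * LS = 50.84 * 1.8 = 91.512
Step 4: * C * P = 91.512 * 0.27 * 0.84 = 20.8
Step 5: A = 20.8 t/(ha*yr)

20.8


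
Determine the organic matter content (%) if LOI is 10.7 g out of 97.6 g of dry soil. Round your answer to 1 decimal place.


Step 1: OM% = 100 * LOI / sample mass
Step 2: OM = 100 * 10.7 / 97.6
Step 3: OM = 11.0%

11.0


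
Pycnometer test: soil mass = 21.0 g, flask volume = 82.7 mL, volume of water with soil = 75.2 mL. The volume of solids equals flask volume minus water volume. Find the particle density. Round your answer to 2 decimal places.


Step 1: Volume of solids = flask volume - water volume with soil
Step 2: V_solids = 82.7 - 75.2 = 7.5 mL
Step 3: Particle density = mass / V_solids = 21.0 / 7.5 = 2.8 g/cm^3

2.8


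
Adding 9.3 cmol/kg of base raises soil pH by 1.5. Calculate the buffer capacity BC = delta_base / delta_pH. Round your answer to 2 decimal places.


Step 1: BC = change in base / change in pH
Step 2: BC = 9.3 / 1.5
Step 3: BC = 6.2 cmol/(kg*pH unit)

6.2


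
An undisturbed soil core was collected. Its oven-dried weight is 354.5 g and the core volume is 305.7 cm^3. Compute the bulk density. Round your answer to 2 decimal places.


Step 1: Identify the formula: BD = dry mass / volume
Step 2: Substitute values: BD = 354.5 / 305.7
Step 3: BD = 1.16 g/cm^3

1.16


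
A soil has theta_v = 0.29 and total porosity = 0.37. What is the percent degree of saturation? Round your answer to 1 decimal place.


Step 1: S = 100 * theta_v / n
Step 2: S = 100 * 0.29 / 0.37
Step 3: S = 78.4%

78.4


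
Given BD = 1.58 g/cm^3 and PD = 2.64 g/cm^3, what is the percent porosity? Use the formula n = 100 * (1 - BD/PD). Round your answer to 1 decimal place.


Step 1: Formula: n = 100 * (1 - BD / PD)
Step 2: n = 100 * (1 - 1.58 / 2.64)
Step 3: n = 100 * (1 - 0.59848)
Step 4: n = 40.2%

40.2


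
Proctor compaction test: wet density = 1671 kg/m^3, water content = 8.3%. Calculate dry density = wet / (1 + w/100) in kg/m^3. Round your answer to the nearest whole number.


Step 1: Dry density = wet density / (1 + w/100)
Step 2: Dry density = 1671 / (1 + 8.3/100)
Step 3: Dry density = 1671 / 1.083
Step 4: Dry density = 1543 kg/m^3

1543


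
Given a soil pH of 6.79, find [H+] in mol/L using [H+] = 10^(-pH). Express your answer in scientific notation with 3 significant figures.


Step 1: [H+] = 10^(-pH)
Step 2: [H+] = 10^(-6.79)
Step 3: [H+] = 1.62e-07 mol/L

1.62e-07


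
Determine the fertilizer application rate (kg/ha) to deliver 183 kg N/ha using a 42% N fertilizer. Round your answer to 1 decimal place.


Step 1: Fertilizer rate = target N / (N content / 100)
Step 2: Rate = 183 / (42 / 100)
Step 3: Rate = 183 / 0.42
Step 4: Rate = 435.7 kg/ha

435.7


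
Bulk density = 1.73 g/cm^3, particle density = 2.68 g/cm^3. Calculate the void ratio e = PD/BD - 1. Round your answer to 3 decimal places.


Step 1: e = PD / BD - 1
Step 2: e = 2.68 / 1.73 - 1
Step 3: e = 1.54913 - 1
Step 4: e = 0.549

0.549


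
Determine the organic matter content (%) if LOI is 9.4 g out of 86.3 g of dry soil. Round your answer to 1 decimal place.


Step 1: OM% = 100 * LOI / sample mass
Step 2: OM = 100 * 9.4 / 86.3
Step 3: OM = 10.9%

10.9


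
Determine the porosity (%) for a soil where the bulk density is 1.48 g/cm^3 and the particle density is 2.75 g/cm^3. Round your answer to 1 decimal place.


Step 1: Formula: n = 100 * (1 - BD / PD)
Step 2: n = 100 * (1 - 1.48 / 2.75)
Step 3: n = 100 * (1 - 0.53818)
Step 4: n = 46.2%

46.2


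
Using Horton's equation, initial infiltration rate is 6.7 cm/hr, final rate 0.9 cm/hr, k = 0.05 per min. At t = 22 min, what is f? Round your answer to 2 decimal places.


Step 1: f = fc + (f0 - fc) * exp(-k * t)
Step 2: exp(-0.05 * 22) = 0.332871
Step 3: f = 0.9 + (6.7 - 0.9) * 0.332871
Step 4: f = 0.9 + 5.8 * 0.332871
Step 5: f = 2.83 cm/hr

2.83


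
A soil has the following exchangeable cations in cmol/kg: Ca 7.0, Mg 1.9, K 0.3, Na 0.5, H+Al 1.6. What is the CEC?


Step 1: CEC = Ca + Mg + K + Na + (H+Al)
Step 2: CEC = 7.0 + 1.9 + 0.3 + 0.5 + 1.6
Step 3: CEC = 11.3 cmol/kg

11.3


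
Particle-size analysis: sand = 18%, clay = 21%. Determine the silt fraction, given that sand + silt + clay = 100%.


Step 1: sand + silt + clay = 100%
Step 2: silt = 100 - sand - clay
Step 3: silt = 100 - 18 - 21
Step 4: silt = 61%

61


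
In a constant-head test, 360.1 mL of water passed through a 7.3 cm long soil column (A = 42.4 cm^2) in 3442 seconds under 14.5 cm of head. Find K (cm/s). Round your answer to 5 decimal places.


Step 1: K = Q * L / (A * t * h)
Step 2: Numerator = 360.1 * 7.3 = 2628.73
Step 3: Denominator = 42.4 * 3442 * 14.5 = 2116141.6
Step 4: K = 2628.73 / 2116141.6 = 0.00124 cm/s

0.00124


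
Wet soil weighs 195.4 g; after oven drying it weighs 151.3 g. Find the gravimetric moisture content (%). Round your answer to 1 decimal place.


Step 1: Water mass = wet - dry = 195.4 - 151.3 = 44.1 g
Step 2: w = 100 * water mass / dry mass
Step 3: w = 100 * 44.1 / 151.3 = 29.1%

29.1


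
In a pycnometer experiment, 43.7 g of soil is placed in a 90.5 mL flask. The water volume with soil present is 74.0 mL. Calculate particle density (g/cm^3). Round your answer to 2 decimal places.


Step 1: Volume of solids = flask volume - water volume with soil
Step 2: V_solids = 90.5 - 74.0 = 16.5 mL
Step 3: Particle density = mass / V_solids = 43.7 / 16.5 = 2.65 g/cm^3

2.65


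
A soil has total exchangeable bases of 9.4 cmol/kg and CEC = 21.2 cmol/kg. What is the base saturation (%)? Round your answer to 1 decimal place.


Step 1: BS = 100 * (sum of bases) / CEC
Step 2: BS = 100 * 9.4 / 21.2
Step 3: BS = 44.3%

44.3


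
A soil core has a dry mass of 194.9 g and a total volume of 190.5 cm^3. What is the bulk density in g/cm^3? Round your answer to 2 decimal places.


Step 1: Identify the formula: BD = dry mass / volume
Step 2: Substitute values: BD = 194.9 / 190.5
Step 3: BD = 1.02 g/cm^3

1.02


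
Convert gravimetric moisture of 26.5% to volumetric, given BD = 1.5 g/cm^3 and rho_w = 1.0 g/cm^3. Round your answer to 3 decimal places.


Step 1: theta = (w / 100) * BD / rho_w
Step 2: theta = (26.5 / 100) * 1.5 / 1.0
Step 3: theta = 0.265 * 1.5
Step 4: theta = 0.398

0.398


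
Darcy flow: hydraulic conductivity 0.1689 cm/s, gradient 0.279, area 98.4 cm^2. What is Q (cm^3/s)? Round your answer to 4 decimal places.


Step 1: Apply Darcy's law: Q = K * i * A
Step 2: Q = 0.1689 * 0.279 * 98.4
Step 3: Q = 4.6369 cm^3/s

4.6369


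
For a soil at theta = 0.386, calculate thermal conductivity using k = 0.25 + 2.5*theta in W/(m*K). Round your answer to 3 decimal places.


Step 1: k = 0.25 + 2.5 * theta
Step 2: k = 0.25 + 2.5 * 0.386
Step 3: k = 0.25 + 0.965
Step 4: k = 1.215 W/(m*K)

1.215


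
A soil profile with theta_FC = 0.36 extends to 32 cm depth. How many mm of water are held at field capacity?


Step 1: Water (mm) = theta_FC * depth (cm) * 10
Step 2: Water = 0.36 * 32 * 10
Step 3: Water = 115.2 mm

115.2


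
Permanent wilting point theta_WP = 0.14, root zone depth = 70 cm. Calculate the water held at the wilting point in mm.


Step 1: Water (mm) = theta_WP * depth * 10
Step 2: Water = 0.14 * 70 * 10
Step 3: Water = 98.0 mm

98.0


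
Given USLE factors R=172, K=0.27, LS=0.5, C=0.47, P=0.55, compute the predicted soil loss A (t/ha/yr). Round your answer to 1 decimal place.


Step 1: A = R * K * LS * C * P
Step 2: R * K = 172 * 0.27 = 46.44
Step 3: (R*K) * LS = 46.44 * 0.5 = 23.22
Step 4: * C * P = 23.22 * 0.47 * 0.55 = 6.0
Step 5: A = 6.0 t/(ha*yr)

6.0


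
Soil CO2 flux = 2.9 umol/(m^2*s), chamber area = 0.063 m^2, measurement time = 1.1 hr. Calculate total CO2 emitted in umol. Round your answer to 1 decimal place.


Step 1: Convert time to seconds: 1.1 hr * 3600 = 3960.0 s
Step 2: Total = flux * area * time_s
Step 3: Total = 2.9 * 0.063 * 3960.0
Step 4: Total = 723.5 umol

723.5


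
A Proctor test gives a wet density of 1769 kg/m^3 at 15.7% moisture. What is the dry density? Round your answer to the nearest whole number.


Step 1: Dry density = wet density / (1 + w/100)
Step 2: Dry density = 1769 / (1 + 15.7/100)
Step 3: Dry density = 1769 / 1.157
Step 4: Dry density = 1529 kg/m^3

1529


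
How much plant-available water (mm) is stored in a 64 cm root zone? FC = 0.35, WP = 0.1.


Step 1: Available water = (FC - WP) * depth * 10
Step 2: AW = (0.35 - 0.1) * 64 * 10
Step 3: AW = 0.25 * 64 * 10
Step 4: AW = 160.0 mm

160.0


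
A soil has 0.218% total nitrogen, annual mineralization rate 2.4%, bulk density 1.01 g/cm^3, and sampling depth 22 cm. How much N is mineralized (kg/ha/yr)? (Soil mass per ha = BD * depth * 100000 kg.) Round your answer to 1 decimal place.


Step 1: Soil mass per ha = BD * depth * 100000 = 1.01 * 22 * 100000 = 2222000 kg
Step 2: Total N pool = soil mass * N%/100 = 2222000 * 0.218/100 = 4843.96 kg/ha
Step 3: N mineralized = N pool * rate%/100 = 4843.96 * 2.4/100 = 116.3 kg/ha/yr

116.3


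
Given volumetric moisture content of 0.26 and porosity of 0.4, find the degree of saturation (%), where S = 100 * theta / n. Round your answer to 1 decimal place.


Step 1: S = 100 * theta_v / n
Step 2: S = 100 * 0.26 / 0.4
Step 3: S = 65.0%

65.0


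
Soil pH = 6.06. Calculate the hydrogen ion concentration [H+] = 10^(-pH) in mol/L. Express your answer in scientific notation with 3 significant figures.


Step 1: [H+] = 10^(-pH)
Step 2: [H+] = 10^(-6.06)
Step 3: [H+] = 8.71e-07 mol/L

8.71e-07


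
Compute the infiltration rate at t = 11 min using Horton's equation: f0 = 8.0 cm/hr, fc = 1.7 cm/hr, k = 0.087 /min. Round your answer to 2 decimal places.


Step 1: f = fc + (f0 - fc) * exp(-k * t)
Step 2: exp(-0.087 * 11) = 0.384043
Step 3: f = 1.7 + (8.0 - 1.7) * 0.384043
Step 4: f = 1.7 + 6.3 * 0.384043
Step 5: f = 4.12 cm/hr

4.12


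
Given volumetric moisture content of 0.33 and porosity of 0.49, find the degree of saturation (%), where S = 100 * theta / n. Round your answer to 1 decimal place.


Step 1: S = 100 * theta_v / n
Step 2: S = 100 * 0.33 / 0.49
Step 3: S = 67.3%

67.3


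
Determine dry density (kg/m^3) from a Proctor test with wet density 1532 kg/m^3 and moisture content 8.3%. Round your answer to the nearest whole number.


Step 1: Dry density = wet density / (1 + w/100)
Step 2: Dry density = 1532 / (1 + 8.3/100)
Step 3: Dry density = 1532 / 1.083
Step 4: Dry density = 1415 kg/m^3

1415


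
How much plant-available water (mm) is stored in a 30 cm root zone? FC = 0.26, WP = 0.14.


Step 1: Available water = (FC - WP) * depth * 10
Step 2: AW = (0.26 - 0.14) * 30 * 10
Step 3: AW = 0.12 * 30 * 10
Step 4: AW = 36.0 mm

36.0


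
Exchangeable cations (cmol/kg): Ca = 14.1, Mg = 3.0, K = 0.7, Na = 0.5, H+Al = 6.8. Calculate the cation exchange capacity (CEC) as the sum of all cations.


Step 1: CEC = Ca + Mg + K + Na + (H+Al)
Step 2: CEC = 14.1 + 3.0 + 0.7 + 0.5 + 6.8
Step 3: CEC = 25.1 cmol/kg

25.1


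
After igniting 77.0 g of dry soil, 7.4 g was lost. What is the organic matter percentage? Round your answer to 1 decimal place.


Step 1: OM% = 100 * LOI / sample mass
Step 2: OM = 100 * 7.4 / 77.0
Step 3: OM = 9.6%

9.6


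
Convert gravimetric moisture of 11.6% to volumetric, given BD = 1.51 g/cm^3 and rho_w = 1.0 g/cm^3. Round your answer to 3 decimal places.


Step 1: theta = (w / 100) * BD / rho_w
Step 2: theta = (11.6 / 100) * 1.51 / 1.0
Step 3: theta = 0.116 * 1.51
Step 4: theta = 0.175

0.175


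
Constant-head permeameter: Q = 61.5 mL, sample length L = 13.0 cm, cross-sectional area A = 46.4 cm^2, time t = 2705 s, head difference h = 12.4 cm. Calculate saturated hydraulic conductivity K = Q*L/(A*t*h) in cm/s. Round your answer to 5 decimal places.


Step 1: K = Q * L / (A * t * h)
Step 2: Numerator = 61.5 * 13.0 = 799.5
Step 3: Denominator = 46.4 * 2705 * 12.4 = 1556348.8
Step 4: K = 799.5 / 1556348.8 = 0.00051 cm/s

0.00051


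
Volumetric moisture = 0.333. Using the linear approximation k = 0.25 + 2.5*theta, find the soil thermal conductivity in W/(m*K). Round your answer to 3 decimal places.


Step 1: k = 0.25 + 2.5 * theta
Step 2: k = 0.25 + 2.5 * 0.333
Step 3: k = 0.25 + 0.833
Step 4: k = 1.083 W/(m*K)

1.083


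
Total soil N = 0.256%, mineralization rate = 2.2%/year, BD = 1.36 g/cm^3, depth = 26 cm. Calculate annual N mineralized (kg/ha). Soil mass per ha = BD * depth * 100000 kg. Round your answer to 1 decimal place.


Step 1: Soil mass per ha = BD * depth * 100000 = 1.36 * 26 * 100000 = 3536000 kg
Step 2: Total N pool = soil mass * N%/100 = 3536000 * 0.256/100 = 9052.16 kg/ha
Step 3: N mineralized = N pool * rate%/100 = 9052.16 * 2.2/100 = 199.1 kg/ha/yr

199.1


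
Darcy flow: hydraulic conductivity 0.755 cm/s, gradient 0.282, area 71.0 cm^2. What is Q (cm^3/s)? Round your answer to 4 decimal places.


Step 1: Apply Darcy's law: Q = K * i * A
Step 2: Q = 0.755 * 0.282 * 71.0
Step 3: Q = 15.1166 cm^3/s

15.1166


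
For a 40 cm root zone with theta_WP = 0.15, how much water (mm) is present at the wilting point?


Step 1: Water (mm) = theta_WP * depth * 10
Step 2: Water = 0.15 * 40 * 10
Step 3: Water = 60.0 mm

60.0


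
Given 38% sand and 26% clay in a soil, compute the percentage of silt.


Step 1: sand + silt + clay = 100%
Step 2: silt = 100 - sand - clay
Step 3: silt = 100 - 38 - 26
Step 4: silt = 36%

36


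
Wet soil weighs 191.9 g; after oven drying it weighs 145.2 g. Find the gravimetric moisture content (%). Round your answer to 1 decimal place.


Step 1: Water mass = wet - dry = 191.9 - 145.2 = 46.7 g
Step 2: w = 100 * water mass / dry mass
Step 3: w = 100 * 46.7 / 145.2 = 32.2%

32.2


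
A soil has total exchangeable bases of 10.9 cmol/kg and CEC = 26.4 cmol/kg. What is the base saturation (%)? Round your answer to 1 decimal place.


Step 1: BS = 100 * (sum of bases) / CEC
Step 2: BS = 100 * 10.9 / 26.4
Step 3: BS = 41.3%

41.3


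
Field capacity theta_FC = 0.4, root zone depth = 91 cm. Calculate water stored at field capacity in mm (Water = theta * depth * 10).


Step 1: Water (mm) = theta_FC * depth (cm) * 10
Step 2: Water = 0.4 * 91 * 10
Step 3: Water = 364.0 mm

364.0


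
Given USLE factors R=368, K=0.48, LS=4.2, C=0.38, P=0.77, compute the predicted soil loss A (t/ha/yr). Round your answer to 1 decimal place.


Step 1: A = R * K * LS * C * P
Step 2: R * K = 368 * 0.48 = 176.64
Step 3: (R*K) * LS = 176.64 * 4.2 = 741.888
Step 4: * C * P = 741.888 * 0.38 * 0.77 = 217.1
Step 5: A = 217.1 t/(ha*yr)

217.1


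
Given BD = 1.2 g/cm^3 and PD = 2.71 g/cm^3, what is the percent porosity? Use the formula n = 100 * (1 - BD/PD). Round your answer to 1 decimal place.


Step 1: Formula: n = 100 * (1 - BD / PD)
Step 2: n = 100 * (1 - 1.2 / 2.71)
Step 3: n = 100 * (1 - 0.4428)
Step 4: n = 55.7%

55.7


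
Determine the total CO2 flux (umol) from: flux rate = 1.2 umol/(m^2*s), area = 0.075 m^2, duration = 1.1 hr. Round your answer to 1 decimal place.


Step 1: Convert time to seconds: 1.1 hr * 3600 = 3960.0 s
Step 2: Total = flux * area * time_s
Step 3: Total = 1.2 * 0.075 * 3960.0
Step 4: Total = 356.4 umol

356.4


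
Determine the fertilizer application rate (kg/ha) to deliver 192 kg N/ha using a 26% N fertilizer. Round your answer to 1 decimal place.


Step 1: Fertilizer rate = target N / (N content / 100)
Step 2: Rate = 192 / (26 / 100)
Step 3: Rate = 192 / 0.26
Step 4: Rate = 738.5 kg/ha

738.5


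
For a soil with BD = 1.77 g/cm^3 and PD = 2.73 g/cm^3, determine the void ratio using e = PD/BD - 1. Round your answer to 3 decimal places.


Step 1: e = PD / BD - 1
Step 2: e = 2.73 / 1.77 - 1
Step 3: e = 1.54237 - 1
Step 4: e = 0.542

0.542


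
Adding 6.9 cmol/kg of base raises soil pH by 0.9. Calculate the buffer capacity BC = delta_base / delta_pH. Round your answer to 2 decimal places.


Step 1: BC = change in base / change in pH
Step 2: BC = 6.9 / 0.9
Step 3: BC = 7.67 cmol/(kg*pH unit)

7.67


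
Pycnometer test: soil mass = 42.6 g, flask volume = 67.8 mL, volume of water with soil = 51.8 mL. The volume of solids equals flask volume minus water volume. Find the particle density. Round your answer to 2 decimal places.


Step 1: Volume of solids = flask volume - water volume with soil
Step 2: V_solids = 67.8 - 51.8 = 16.0 mL
Step 3: Particle density = mass / V_solids = 42.6 / 16.0 = 2.66 g/cm^3

2.66


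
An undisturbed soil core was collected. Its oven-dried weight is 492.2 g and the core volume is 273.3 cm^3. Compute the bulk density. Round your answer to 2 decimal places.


Step 1: Identify the formula: BD = dry mass / volume
Step 2: Substitute values: BD = 492.2 / 273.3
Step 3: BD = 1.8 g/cm^3

1.8


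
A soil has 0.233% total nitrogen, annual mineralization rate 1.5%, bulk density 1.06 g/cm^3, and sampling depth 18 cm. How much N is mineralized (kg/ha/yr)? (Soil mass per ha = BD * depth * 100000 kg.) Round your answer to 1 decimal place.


Step 1: Soil mass per ha = BD * depth * 100000 = 1.06 * 18 * 100000 = 1908000 kg
Step 2: Total N pool = soil mass * N%/100 = 1908000 * 0.233/100 = 4445.64 kg/ha
Step 3: N mineralized = N pool * rate%/100 = 4445.64 * 1.5/100 = 66.7 kg/ha/yr

66.7


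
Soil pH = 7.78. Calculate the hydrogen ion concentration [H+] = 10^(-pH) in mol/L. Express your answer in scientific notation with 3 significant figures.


Step 1: [H+] = 10^(-pH)
Step 2: [H+] = 10^(-7.78)
Step 3: [H+] = 1.66e-08 mol/L

1.66e-08


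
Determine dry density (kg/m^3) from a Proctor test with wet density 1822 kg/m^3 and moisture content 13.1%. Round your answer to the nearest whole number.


Step 1: Dry density = wet density / (1 + w/100)
Step 2: Dry density = 1822 / (1 + 13.1/100)
Step 3: Dry density = 1822 / 1.131
Step 4: Dry density = 1611 kg/m^3

1611


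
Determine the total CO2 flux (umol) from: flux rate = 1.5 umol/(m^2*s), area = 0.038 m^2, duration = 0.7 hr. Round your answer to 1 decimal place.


Step 1: Convert time to seconds: 0.7 hr * 3600 = 2520.0 s
Step 2: Total = flux * area * time_s
Step 3: Total = 1.5 * 0.038 * 2520.0
Step 4: Total = 143.6 umol

143.6


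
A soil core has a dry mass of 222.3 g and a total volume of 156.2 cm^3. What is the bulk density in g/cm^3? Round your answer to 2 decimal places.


Step 1: Identify the formula: BD = dry mass / volume
Step 2: Substitute values: BD = 222.3 / 156.2
Step 3: BD = 1.42 g/cm^3

1.42


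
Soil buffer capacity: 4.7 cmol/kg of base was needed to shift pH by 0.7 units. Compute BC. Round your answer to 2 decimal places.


Step 1: BC = change in base / change in pH
Step 2: BC = 4.7 / 0.7
Step 3: BC = 6.71 cmol/(kg*pH unit)

6.71


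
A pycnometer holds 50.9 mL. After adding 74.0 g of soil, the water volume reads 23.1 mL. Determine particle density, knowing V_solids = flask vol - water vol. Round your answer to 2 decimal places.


Step 1: Volume of solids = flask volume - water volume with soil
Step 2: V_solids = 50.9 - 23.1 = 27.8 mL
Step 3: Particle density = mass / V_solids = 74.0 / 27.8 = 2.66 g/cm^3

2.66


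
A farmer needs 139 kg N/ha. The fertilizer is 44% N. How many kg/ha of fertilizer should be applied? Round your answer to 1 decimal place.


Step 1: Fertilizer rate = target N / (N content / 100)
Step 2: Rate = 139 / (44 / 100)
Step 3: Rate = 139 / 0.44
Step 4: Rate = 315.9 kg/ha

315.9


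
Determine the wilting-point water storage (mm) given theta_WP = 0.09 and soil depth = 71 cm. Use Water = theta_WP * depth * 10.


Step 1: Water (mm) = theta_WP * depth * 10
Step 2: Water = 0.09 * 71 * 10
Step 3: Water = 63.9 mm

63.9


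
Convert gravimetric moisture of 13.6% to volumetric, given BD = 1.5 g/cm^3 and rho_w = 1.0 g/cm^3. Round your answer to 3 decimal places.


Step 1: theta = (w / 100) * BD / rho_w
Step 2: theta = (13.6 / 100) * 1.5 / 1.0
Step 3: theta = 0.136 * 1.5
Step 4: theta = 0.204

0.204


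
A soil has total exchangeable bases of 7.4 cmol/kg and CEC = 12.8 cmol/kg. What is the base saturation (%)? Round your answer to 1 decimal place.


Step 1: BS = 100 * (sum of bases) / CEC
Step 2: BS = 100 * 7.4 / 12.8
Step 3: BS = 57.8%

57.8


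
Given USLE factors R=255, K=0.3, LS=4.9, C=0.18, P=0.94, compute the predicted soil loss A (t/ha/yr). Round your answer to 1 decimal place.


Step 1: A = R * K * LS * C * P
Step 2: R * K = 255 * 0.3 = 76.5
Step 3: (R*K) * LS = 76.5 * 4.9 = 374.85
Step 4: * C * P = 374.85 * 0.18 * 0.94 = 63.4
Step 5: A = 63.4 t/(ha*yr)

63.4


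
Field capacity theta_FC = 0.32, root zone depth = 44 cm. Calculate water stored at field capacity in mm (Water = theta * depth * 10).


Step 1: Water (mm) = theta_FC * depth (cm) * 10
Step 2: Water = 0.32 * 44 * 10
Step 3: Water = 140.8 mm

140.8


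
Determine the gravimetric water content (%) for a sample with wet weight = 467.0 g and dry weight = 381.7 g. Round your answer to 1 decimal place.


Step 1: Water mass = wet - dry = 467.0 - 381.7 = 85.3 g
Step 2: w = 100 * water mass / dry mass
Step 3: w = 100 * 85.3 / 381.7 = 22.3%

22.3


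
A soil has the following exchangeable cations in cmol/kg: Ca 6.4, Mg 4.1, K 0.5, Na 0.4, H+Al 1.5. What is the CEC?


Step 1: CEC = Ca + Mg + K + Na + (H+Al)
Step 2: CEC = 6.4 + 4.1 + 0.5 + 0.4 + 1.5
Step 3: CEC = 12.9 cmol/kg

12.9


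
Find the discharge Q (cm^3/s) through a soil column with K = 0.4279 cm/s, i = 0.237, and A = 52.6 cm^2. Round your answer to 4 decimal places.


Step 1: Apply Darcy's law: Q = K * i * A
Step 2: Q = 0.4279 * 0.237 * 52.6
Step 3: Q = 5.3343 cm^3/s

5.3343


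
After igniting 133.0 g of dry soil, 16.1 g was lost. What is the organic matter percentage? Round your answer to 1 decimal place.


Step 1: OM% = 100 * LOI / sample mass
Step 2: OM = 100 * 16.1 / 133.0
Step 3: OM = 12.1%

12.1


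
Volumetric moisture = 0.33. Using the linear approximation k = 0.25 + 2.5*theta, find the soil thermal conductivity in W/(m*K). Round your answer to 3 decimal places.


Step 1: k = 0.25 + 2.5 * theta
Step 2: k = 0.25 + 2.5 * 0.33
Step 3: k = 0.25 + 0.825
Step 4: k = 1.075 W/(m*K)

1.075


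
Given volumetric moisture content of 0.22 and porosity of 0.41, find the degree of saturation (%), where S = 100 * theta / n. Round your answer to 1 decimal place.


Step 1: S = 100 * theta_v / n
Step 2: S = 100 * 0.22 / 0.41
Step 3: S = 53.7%

53.7


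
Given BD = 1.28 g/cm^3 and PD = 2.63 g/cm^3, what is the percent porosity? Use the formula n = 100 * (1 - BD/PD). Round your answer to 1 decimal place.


Step 1: Formula: n = 100 * (1 - BD / PD)
Step 2: n = 100 * (1 - 1.28 / 2.63)
Step 3: n = 100 * (1 - 0.48669)
Step 4: n = 51.3%

51.3


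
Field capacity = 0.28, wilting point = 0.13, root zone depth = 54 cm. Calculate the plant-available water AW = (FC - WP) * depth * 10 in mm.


Step 1: Available water = (FC - WP) * depth * 10
Step 2: AW = (0.28 - 0.13) * 54 * 10
Step 3: AW = 0.15 * 54 * 10
Step 4: AW = 81.0 mm

81.0


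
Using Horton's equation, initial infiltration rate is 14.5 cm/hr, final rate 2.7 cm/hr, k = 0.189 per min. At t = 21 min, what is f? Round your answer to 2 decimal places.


Step 1: f = fc + (f0 - fc) * exp(-k * t)
Step 2: exp(-0.189 * 21) = 0.018892
Step 3: f = 2.7 + (14.5 - 2.7) * 0.018892
Step 4: f = 2.7 + 11.8 * 0.018892
Step 5: f = 2.92 cm/hr

2.92


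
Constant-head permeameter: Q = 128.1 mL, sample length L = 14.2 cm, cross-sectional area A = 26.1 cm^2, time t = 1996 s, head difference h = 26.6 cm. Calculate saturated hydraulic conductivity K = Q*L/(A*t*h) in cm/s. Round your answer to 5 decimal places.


Step 1: K = Q * L / (A * t * h)
Step 2: Numerator = 128.1 * 14.2 = 1819.02
Step 3: Denominator = 26.1 * 1996 * 26.6 = 1385742.96
Step 4: K = 1819.02 / 1385742.96 = 0.00131 cm/s

0.00131


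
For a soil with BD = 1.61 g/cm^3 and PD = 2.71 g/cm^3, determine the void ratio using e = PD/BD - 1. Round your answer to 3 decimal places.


Step 1: e = PD / BD - 1
Step 2: e = 2.71 / 1.61 - 1
Step 3: e = 1.68323 - 1
Step 4: e = 0.683

0.683


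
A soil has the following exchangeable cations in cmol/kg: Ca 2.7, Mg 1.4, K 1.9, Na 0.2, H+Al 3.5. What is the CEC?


Step 1: CEC = Ca + Mg + K + Na + (H+Al)
Step 2: CEC = 2.7 + 1.4 + 1.9 + 0.2 + 3.5
Step 3: CEC = 9.7 cmol/kg

9.7


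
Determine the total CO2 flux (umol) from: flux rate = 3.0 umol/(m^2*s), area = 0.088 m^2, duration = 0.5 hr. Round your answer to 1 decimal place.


Step 1: Convert time to seconds: 0.5 hr * 3600 = 1800.0 s
Step 2: Total = flux * area * time_s
Step 3: Total = 3.0 * 0.088 * 1800.0
Step 4: Total = 475.2 umol

475.2


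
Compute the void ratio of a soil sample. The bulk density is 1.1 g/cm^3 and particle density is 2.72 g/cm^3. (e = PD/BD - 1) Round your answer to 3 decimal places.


Step 1: e = PD / BD - 1
Step 2: e = 2.72 / 1.1 - 1
Step 3: e = 2.47273 - 1
Step 4: e = 1.473

1.473


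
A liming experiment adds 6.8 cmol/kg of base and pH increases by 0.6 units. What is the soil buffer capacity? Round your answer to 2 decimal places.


Step 1: BC = change in base / change in pH
Step 2: BC = 6.8 / 0.6
Step 3: BC = 11.33 cmol/(kg*pH unit)

11.33


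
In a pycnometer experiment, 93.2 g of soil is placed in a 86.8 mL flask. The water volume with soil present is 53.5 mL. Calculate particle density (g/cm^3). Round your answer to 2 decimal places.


Step 1: Volume of solids = flask volume - water volume with soil
Step 2: V_solids = 86.8 - 53.5 = 33.3 mL
Step 3: Particle density = mass / V_solids = 93.2 / 33.3 = 2.8 g/cm^3

2.8


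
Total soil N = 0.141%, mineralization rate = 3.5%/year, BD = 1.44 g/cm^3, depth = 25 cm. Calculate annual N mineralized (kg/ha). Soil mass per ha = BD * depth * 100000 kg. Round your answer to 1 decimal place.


Step 1: Soil mass per ha = BD * depth * 100000 = 1.44 * 25 * 100000 = 3600000 kg
Step 2: Total N pool = soil mass * N%/100 = 3600000 * 0.141/100 = 5076.0 kg/ha
Step 3: N mineralized = N pool * rate%/100 = 5076.0 * 3.5/100 = 177.7 kg/ha/yr

177.7


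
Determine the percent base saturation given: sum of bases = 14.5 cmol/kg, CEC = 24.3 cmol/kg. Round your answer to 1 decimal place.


Step 1: BS = 100 * (sum of bases) / CEC
Step 2: BS = 100 * 14.5 / 24.3
Step 3: BS = 59.7%

59.7


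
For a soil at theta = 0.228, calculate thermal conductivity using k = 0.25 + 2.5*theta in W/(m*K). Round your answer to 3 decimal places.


Step 1: k = 0.25 + 2.5 * theta
Step 2: k = 0.25 + 2.5 * 0.228
Step 3: k = 0.25 + 0.57
Step 4: k = 0.82 W/(m*K)

0.82


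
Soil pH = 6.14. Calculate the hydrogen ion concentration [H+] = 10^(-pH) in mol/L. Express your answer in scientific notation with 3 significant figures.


Step 1: [H+] = 10^(-pH)
Step 2: [H+] = 10^(-6.14)
Step 3: [H+] = 7.24e-07 mol/L

7.24e-07


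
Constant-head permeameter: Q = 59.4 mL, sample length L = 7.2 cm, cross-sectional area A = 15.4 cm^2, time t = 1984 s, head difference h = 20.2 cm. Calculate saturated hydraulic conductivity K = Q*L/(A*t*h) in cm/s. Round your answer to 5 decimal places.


Step 1: K = Q * L / (A * t * h)
Step 2: Numerator = 59.4 * 7.2 = 427.68
Step 3: Denominator = 15.4 * 1984 * 20.2 = 617182.72
Step 4: K = 427.68 / 617182.72 = 0.00069 cm/s

0.00069


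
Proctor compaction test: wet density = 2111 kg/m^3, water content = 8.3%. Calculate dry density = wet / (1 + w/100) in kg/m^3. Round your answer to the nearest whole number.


Step 1: Dry density = wet density / (1 + w/100)
Step 2: Dry density = 2111 / (1 + 8.3/100)
Step 3: Dry density = 2111 / 1.083
Step 4: Dry density = 1949 kg/m^3

1949
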